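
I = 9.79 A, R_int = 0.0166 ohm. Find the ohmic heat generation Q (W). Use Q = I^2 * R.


Q = I^2 * R = 9.79^2 * 0.0166 = 1.591 W

1.591 W


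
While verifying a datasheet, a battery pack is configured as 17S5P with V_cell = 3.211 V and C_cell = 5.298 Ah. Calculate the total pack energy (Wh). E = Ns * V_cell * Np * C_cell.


E = Ns * Vcell * Np * Ccell = 17 * 3.211 * 5 * 5.298 = 1446 Wh

1446 Wh


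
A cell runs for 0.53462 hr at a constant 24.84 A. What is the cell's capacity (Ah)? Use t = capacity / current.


C = I * t = 24.84 * 0.53462 = 13.28 Ah

13.28 Ah


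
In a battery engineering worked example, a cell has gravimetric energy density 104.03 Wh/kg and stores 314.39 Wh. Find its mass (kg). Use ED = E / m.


m = E / ED = 314.39 / 104.03 = 3.022 kg

3.022 kg


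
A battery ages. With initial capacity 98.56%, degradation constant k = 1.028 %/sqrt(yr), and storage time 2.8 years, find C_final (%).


Step 1: sqrt(2.8 yr) = 1.6733
Step 2: drop = 1.028 * 1.6733 = 1.7202
Step 3: C_final = 98.56 - 1.7202 = 96.84%

96.84%


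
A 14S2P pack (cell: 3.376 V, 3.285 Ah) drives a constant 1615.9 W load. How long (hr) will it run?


Step 1: E_pack = Ns * V_cell * Np * C_cell = 14 * 3.376 * 2 * 3.285 = 310.52 Wh
Step 2: t = E_pack / P = 310.52 / 1615.9 = 0.1922 hr

0.1922 hr


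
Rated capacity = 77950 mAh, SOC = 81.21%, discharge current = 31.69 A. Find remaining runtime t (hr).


Convert: C_total = 77950 mAh = 77.95 Ah
Step 1: remaining = SOC/100 * C_total = 81.21/100 * 77.95 = 63.303 Ah
Step 2: t = remaining / I = 63.303 / 31.69 = 1.998 hr

1.998 hr


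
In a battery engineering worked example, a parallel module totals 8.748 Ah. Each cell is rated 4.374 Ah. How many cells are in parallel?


n = C_total / C_cell = 8.748 / 4.374 = 2

2


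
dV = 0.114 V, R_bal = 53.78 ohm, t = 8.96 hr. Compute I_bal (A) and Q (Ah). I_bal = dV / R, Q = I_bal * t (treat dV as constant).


I_bal = dV / R = 0.114 / 53.78 = 0.0021197 A
Q = I_bal * t = 0.0021197 * 8.96 = 0.01899 Ah

I=0.0021197 A, Q=0.01899 Ah


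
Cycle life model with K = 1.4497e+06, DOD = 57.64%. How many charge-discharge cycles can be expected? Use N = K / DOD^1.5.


Step 1: DOD^1.5 = 57.64^1.5 = 437.61
Step 2: N = 1.4497e+06 / 437.61 = 3313 cycles

3313 cycles


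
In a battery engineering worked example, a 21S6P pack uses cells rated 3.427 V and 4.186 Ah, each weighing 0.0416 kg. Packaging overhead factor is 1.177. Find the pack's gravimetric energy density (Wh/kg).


Step 1: V_pack = 21 * 3.427 = 71.967 V
Step 2: C_pack = 6 * 4.186 = 25.116 Ah
Step 3: E_pack = V_pack * C_pack = 71.967 * 25.116 = 1807.5 Wh
Step 4: m_pack = 21 * 6 * 0.0416 * 1.177 = 6.1694 kg
Step 5: ED = E_pack / m_pack = 1807.5 / 6.1694 = 293.0 Wh/kg

293.0 Wh/kg


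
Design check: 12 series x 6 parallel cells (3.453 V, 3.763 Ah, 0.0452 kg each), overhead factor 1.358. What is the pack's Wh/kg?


Step 1: V_pack = 12 * 3.453 = 41.436 V
Step 2: C_pack = 6 * 3.763 = 22.578 Ah
Step 3: E_pack = V_pack * C_pack = 41.436 * 22.578 = 935.54 Wh
Step 4: m_pack = 12 * 6 * 0.0452 * 1.358 = 4.4195 kg
Step 5: ED = E_pack / m_pack = 935.54 / 4.4195 = 211.7 Wh/kg

211.7 Wh/kg


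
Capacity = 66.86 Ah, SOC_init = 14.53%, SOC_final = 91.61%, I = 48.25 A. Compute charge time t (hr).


Step 1: dSOC = 91.61% - 14.53% = 77.08%
Step 2: delta_Ah = 66.86 * 77.08 / 100 = 51.536 Ah
Step 3: t = 51.536 / 48.25 = 1.068 hr

1.068 hr


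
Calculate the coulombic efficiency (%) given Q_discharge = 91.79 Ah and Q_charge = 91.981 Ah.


Coulombic efficiency = 91.79/91.981 * 100% = 99.79%

99.79%


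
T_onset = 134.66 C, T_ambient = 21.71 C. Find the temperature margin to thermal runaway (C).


margin = T_onset - T_ambient = 134.66 - 21.71 = 112.95 C

112.95 C


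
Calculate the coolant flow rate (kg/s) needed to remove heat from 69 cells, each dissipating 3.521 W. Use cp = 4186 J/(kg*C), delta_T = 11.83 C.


Q_total = 69 * 3.521 = 242.95 W
m_dot = Q_total / (cp * dT) = 242.95 / (4186 * 11.83) = 0.004906 kg/s

0.004906 kg/s


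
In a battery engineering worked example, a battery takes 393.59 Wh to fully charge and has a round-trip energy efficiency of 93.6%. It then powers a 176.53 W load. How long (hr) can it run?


Step 1: E_discharge = eta/100 * E_charge = 93.6/100 * 393.59 = 368.4 Wh
Step 2: t = E_discharge / P = 368.4 / 176.53 = 2.087 hr

2.087 hr


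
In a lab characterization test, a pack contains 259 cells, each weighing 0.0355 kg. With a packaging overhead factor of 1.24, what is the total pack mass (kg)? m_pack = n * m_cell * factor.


m_pack = n * m_cell * overhead = 259 * 0.0355 * 1.24 = 11.40 kg

11.40 kg


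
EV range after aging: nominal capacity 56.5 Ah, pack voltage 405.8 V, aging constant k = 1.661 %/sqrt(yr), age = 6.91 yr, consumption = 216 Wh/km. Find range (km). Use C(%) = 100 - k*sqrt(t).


Step 1: capacity retention = 100 - 1.661 * sqrt(6.91) = 100 - 1.661 * 2.6287 = 95.634%
Step 2: C_now = 56.5 * 95.634/100 = 54.033 Ah
Step 3: E_pack = V * C_now = 405.8 * 54.033 = 21927 Wh
Step 4: range = E_pack / consumption = 21927 / 216 = 101.5 km

101.5 km


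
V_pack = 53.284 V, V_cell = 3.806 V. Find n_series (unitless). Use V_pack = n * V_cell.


n = V_pack / V_cell = 53.284 / 3.806 = 14

14


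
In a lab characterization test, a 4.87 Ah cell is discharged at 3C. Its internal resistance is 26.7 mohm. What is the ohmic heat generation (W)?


Convert: R = 26.7 mohm = 0.0267 ohm
Step 1: I = C_rate * capacity = 3 * 4.87 = 14.61 A
Step 2: Q = I^2 * R = 14.61^2 * 0.0267 = 213.45 * 0.0267 = 5.699 W

5.699 W


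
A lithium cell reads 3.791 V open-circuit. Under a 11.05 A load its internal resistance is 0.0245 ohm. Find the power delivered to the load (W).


Step 1: V_terminal = OCV - I*R = 3.791 - 11.05 * 0.0245 = 3.5203 V
Step 2: P_out = V_terminal * I = 3.5203 * 11.05 = 38.90 W

38.90 W


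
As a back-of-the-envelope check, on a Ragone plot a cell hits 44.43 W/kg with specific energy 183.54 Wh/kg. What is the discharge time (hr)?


t = E / P = 183.54 / 44.43 = 4.131 hr

4.131 hr


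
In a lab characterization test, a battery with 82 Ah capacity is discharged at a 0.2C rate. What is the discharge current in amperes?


I = C_rate * capacity = 0.2 * 82 = 16.4 A

16.4 A


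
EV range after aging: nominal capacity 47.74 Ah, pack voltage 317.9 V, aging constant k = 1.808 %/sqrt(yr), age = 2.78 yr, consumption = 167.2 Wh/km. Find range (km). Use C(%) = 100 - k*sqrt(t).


Step 1: capacity retention = 100 - 1.808 * sqrt(2.78) = 100 - 1.808 * 1.6673 = 96.986%
Step 2: C_now = 47.74 * 96.986/100 = 46.301 Ah
Step 3: E_pack = V * C_now = 317.9 * 46.301 = 14719 Wh
Step 4: range = E_pack / consumption = 14719 / 167.2 = 88.03 km

88.03 km


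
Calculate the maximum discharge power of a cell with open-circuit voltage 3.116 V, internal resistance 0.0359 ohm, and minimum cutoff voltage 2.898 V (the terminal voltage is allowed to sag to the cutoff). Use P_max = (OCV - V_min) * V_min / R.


dV = OCV - V_min = 0.218 V (so I_max = dV / R)
P_max = dV * V_min / R = 0.218 * 2.898 / 0.0359 = 17.60 W

17.60 W


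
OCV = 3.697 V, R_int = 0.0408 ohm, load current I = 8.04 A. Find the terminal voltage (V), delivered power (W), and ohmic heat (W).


Step 1: V_terminal = OCV - I*R = 3.697 - 8.04 * 0.0408 = 3.369 V
Step 2: P_out = V_terminal * I = 3.369 * 8.04 = 27.09 W
Step 3: Q = I^2 * R = 8.04^2 * 0.0408 = 2.637 W

V=3.369 V, P=27.09 W, Q=2.637 W


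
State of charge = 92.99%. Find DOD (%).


DOD = 100 - SOC = 100 - 92.99 = 7.01%

7.01%


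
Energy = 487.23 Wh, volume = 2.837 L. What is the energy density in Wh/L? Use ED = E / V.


Volumetric ED = 487.23 Wh / 2.837 L = 171.7 Wh/L

171.7 Wh/L


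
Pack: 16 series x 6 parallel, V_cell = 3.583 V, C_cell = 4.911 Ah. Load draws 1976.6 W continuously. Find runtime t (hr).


Step 1: E_pack = Ns * V_cell * Np * C_cell = 16 * 3.583 * 6 * 4.911 = 1689.2 Wh
Step 2: t = E_pack / P = 1689.2 / 1976.6 = 0.8546 hr

0.8546 hr


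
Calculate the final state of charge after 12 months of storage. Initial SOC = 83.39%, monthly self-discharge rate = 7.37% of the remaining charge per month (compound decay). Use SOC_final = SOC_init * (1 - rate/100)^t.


Monthly retention factor = 1 - 7.37/100 = 0.9263
Over 12 months: factor^12 = 0.39904
SOC_final = 83.39 * 0.39904 = 33.28%

33.28%


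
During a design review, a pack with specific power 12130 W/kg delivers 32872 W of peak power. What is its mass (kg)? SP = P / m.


m = P / SP = 32872 / 12130 = 2.710 kg

2.710 kg


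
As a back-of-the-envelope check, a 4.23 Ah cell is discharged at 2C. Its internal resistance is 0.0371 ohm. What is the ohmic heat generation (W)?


Step 1: I = C_rate * capacity = 2 * 4.23 = 8.46 A
Step 2: Q = I^2 * R = 8.46^2 * 0.0371 = 71.572 * 0.0371 = 2.655 W

2.655 W


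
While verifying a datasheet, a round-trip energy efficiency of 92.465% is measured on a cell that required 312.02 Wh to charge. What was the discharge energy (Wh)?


E_dis = eta/100 * E_chg = 92.465/100 * 312.02 = 288.5 Wh

288.5 Wh


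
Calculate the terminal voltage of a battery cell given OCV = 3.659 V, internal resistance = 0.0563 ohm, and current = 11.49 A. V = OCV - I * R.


IR drop = 11.49 * 0.0563 = 0.64689 V
V = 3.659 - 0.64689 = 3.012 V

3.012 V


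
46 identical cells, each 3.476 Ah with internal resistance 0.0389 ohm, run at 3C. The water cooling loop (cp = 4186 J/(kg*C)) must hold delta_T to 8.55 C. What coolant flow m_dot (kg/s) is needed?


Step 1: I = 3 * 3.476 = 10.428 A
Step 2: Q_cell = I^2 * R = 10.428^2 * 0.0389 = 4.2301 W
Step 3: Q_total = 46 * 4.2301 = 194.58 W
Step 4: m_dot = Q_total / (cp * dT) = 194.58 / (4186 * 8.55) = 0.005437 kg/s

0.005437 kg/s


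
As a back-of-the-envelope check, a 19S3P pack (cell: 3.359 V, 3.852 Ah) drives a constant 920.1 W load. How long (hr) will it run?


Step 1: E_pack = Ns * V_cell * Np * C_cell = 19 * 3.359 * 3 * 3.852 = 737.52 Wh
Step 2: t = E_pack / P = 737.52 / 920.1 = 0.8016 hr

0.8016 hr


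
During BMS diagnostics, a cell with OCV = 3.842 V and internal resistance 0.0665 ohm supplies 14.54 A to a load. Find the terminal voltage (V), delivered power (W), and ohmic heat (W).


Step 1: V_terminal = OCV - I*R = 3.842 - 14.54 * 0.0665 = 2.8751 V
Step 2: P_out = V_terminal * I = 2.8751 * 14.54 = 41.80 W
Step 3: Q = I^2 * R = 14.54^2 * 0.0665 = 14.06 W

V=2.8751 V, P=41.80 W, Q=14.06 W


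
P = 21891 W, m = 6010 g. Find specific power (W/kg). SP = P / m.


Convert: m = 6010 g = 6.01 kg
SP = P / m = 21891 / 6.01 = 3642 W/kg

3642 W/kg


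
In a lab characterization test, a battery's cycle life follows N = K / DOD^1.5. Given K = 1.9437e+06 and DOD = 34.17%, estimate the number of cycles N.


Step 1: DOD^1.5 = 34.17^1.5 = 199.74
Step 2: N = 1.9437e+06 / 199.74 = 9731 cycles

9731 cycles


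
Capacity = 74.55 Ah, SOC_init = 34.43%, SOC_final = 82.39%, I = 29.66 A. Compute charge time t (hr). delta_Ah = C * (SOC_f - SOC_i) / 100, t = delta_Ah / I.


Step 1: dSOC = 82.39% - 34.43% = 47.96%
Step 2: delta_Ah = 74.55 * 47.96 / 100 = 35.754 Ah
Step 3: t = 35.754 / 29.66 = 1.205 hr

1.205 hr


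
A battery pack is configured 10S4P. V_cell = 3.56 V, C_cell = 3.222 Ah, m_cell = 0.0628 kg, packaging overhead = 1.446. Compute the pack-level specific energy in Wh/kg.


Step 1: V_pack = 10 * 3.56 = 35.6 V
Step 2: C_pack = 4 * 3.222 = 12.888 Ah
Step 3: E_pack = V_pack * C_pack = 35.6 * 12.888 = 458.81 Wh
Step 4: m_pack = 10 * 4 * 0.0628 * 1.446 = 3.6324 kg
Step 5: ED = E_pack / m_pack = 458.81 / 3.6324 = 126.3 Wh/kg

126.3 Wh/kg


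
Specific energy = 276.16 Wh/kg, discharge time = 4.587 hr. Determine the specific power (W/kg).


P_specific = E / t = 276.16 / 4.587 = 60.20 W/kg

60.20 W/kg


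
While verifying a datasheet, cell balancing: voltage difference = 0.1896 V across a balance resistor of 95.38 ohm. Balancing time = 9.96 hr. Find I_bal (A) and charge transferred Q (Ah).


I_bal = dV / R = 0.1896 / 95.38 = 0.0019878 A
Q = I_bal * t = 0.0019878 * 9.96 = 0.01980 Ah

I=0.0019878 A, Q=0.01980 Ah


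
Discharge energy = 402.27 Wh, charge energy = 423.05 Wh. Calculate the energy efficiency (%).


eta_e = E_dis / E_chg * 100 = 402.27 / 423.05 * 100 = 95.09%

95.09%


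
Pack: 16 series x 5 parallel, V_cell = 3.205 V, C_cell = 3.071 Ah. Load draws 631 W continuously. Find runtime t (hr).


Step 1: E_pack = Ns * V_cell * Np * C_cell = 16 * 3.205 * 5 * 3.071 = 787.4 Wh
Step 2: t = E_pack / P = 787.4 / 631 = 1.248 hr

1.248 hr


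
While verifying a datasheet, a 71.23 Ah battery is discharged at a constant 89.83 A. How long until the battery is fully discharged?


t = capacity / current = 71.23 / 89.83 = 0.7929 hr

0.7929 hr


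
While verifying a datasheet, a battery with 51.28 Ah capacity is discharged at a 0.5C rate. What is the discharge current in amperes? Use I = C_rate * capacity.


At 0.5C: I = 0.5 * 51.28 Ah = 25.64 A

25.64 A


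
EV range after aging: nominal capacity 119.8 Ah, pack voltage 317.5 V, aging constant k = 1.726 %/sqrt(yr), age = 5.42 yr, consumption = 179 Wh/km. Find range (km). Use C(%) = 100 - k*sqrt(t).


Step 1: capacity retention = 100 - 1.726 * sqrt(5.42) = 100 - 1.726 * 2.3281 = 95.982%
Step 2: C_now = 119.8 * 95.982/100 = 114.99 Ah
Step 3: E_pack = V * C_now = 317.5 * 114.99 = 36509 Wh
Step 4: range = E_pack / consumption = 36509 / 179 = 204.0 km

204.0 km


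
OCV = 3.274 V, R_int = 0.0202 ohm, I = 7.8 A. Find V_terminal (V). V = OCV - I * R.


IR drop = 7.8 * 0.0202 = 0.15756 V
V = 3.274 - 0.15756 = 3.116 V

3.116 V


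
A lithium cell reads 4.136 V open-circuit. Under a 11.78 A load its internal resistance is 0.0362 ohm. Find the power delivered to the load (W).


Step 1: V_terminal = OCV - I*R = 4.136 - 11.78 * 0.0362 = 3.7096 V
Step 2: P_out = V_terminal * I = 3.7096 * 11.78 = 43.70 W

43.70 W


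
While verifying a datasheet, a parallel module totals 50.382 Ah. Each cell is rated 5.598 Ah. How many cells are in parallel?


n = C_total / C_cell = 50.382 / 5.598 = 9

9


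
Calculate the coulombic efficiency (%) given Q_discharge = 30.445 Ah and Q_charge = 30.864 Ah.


eta_c = Q_dis / Q_chg * 100 = 30.445 / 30.864 * 100 = 98.64%

98.64%


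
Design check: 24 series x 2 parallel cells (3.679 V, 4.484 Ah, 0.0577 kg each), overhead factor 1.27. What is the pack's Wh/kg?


Step 1: V_pack = 24 * 3.679 = 88.296 V
Step 2: C_pack = 2 * 4.484 = 8.968 Ah
Step 3: E_pack = V_pack * C_pack = 88.296 * 8.968 = 791.84 Wh
Step 4: m_pack = 24 * 2 * 0.0577 * 1.27 = 3.5174 kg
Step 5: ED = E_pack / m_pack = 791.84 / 3.5174 = 225.1 Wh/kg

225.1 Wh/kg


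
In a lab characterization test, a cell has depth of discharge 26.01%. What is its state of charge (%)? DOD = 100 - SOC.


SOC = 100 - DOD = 100 - 26.01 = 73.99%

73.99%


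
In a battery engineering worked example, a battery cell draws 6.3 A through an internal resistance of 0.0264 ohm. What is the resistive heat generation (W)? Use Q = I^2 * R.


Q = I^2 * R = 6.3^2 * 0.0264 = 1.048 W

1.048 W


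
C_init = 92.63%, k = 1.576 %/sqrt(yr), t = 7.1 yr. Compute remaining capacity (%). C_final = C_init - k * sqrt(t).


Step 1: sqrt(7.1 yr) = 2.6646
Step 2: drop = 1.576 * 2.6646 = 4.1994
Step 3: C_final = 92.63 - 4.1994 = 88.43%

88.43%


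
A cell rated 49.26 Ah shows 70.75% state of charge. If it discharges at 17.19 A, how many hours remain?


Step 1: remaining = SOC/100 * C_total = 70.75/100 * 49.26 = 34.851 Ah
Step 2: t = remaining / I = 34.851 / 17.19 = 2.027 hr

2.027 hr


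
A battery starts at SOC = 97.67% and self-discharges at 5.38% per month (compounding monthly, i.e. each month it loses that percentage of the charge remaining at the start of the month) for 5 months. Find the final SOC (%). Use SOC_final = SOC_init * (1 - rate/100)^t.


Monthly retention factor = 1 - 5.38/100 = 0.9462
Over 5 months: factor^5 = 0.75843
SOC_final = 97.67 * 0.75843 = 74.08%

74.08%


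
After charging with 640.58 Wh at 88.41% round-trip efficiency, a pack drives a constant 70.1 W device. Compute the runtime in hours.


Step 1: E_discharge = eta/100 * E_charge = 88.41/100 * 640.58 = 566.34 Wh
Step 2: t = E_discharge / P = 566.34 / 70.1 = 8.079 hr

8.079 hr


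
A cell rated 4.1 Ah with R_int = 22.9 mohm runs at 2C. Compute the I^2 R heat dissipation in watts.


Convert: R = 22.9 mohm = 0.0229 ohm
Step 1: I = C_rate * capacity = 2 * 4.1 = 8.2 A
Step 2: Q = I^2 * R = 8.2^2 * 0.0229 = 67.24 * 0.0229 = 1.540 W

1.540 W


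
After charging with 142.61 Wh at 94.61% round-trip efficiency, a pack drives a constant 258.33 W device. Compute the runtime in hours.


Step 1: E_discharge = eta/100 * E_charge = 94.61/100 * 142.61 = 134.92 Wh
Step 2: t = E_discharge / P = 134.92 / 258.33 = 0.5223 hr

0.5223 hr


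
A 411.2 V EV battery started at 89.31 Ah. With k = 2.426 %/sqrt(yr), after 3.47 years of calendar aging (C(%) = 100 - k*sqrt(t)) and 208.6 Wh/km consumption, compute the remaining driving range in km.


Step 1: capacity retention = 100 - 2.426 * sqrt(3.47) = 100 - 2.426 * 1.8628 = 95.481%
Step 2: C_now = 89.31 * 95.481/100 = 85.274 Ah
Step 3: E_pack = V * C_now = 411.2 * 85.274 = 35065 Wh
Step 4: range = E_pack / consumption = 35065 / 208.6 = 168.1 km

168.1 km


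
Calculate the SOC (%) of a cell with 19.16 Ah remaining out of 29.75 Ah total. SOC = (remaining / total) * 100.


SOC = (remaining / total) * 100 = (19.16 / 29.75) * 100 = 64.40%

64.40%


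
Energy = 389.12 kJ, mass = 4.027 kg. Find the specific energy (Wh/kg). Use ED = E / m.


Convert: E = 389.12 kJ = 108.09 Wh
ED = E / m = 108.09 / 4.027 = 26.84 Wh/kg

26.84 Wh/kg


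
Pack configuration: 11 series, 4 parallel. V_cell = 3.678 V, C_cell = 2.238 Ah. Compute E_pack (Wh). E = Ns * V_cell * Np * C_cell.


E = Ns * Vcell * Np * Ccell = 11 * 3.678 * 4 * 2.238 = 362.2 Wh

362.2 Wh


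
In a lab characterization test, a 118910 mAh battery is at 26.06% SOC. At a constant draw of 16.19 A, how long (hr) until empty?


Convert: C_total = 118910 mAh = 118.91 Ah
Step 1: remaining = SOC/100 * C_total = 26.06/100 * 118.91 = 30.988 Ah
Step 2: t = remaining / I = 30.988 / 16.19 = 1.914 hr

1.914 hr


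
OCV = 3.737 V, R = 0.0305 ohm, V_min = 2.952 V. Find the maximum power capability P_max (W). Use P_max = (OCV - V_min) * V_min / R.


P_max = (OCV - V_min) * V_min / R = (3.737 - 2.952) * 2.952 / 0.0305 = 0.785 * 2.952 / 0.0305 = 75.98 W

75.98 W


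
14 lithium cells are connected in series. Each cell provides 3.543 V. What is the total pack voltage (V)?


With 14 cells in series at 3.543 V each, V_pack = 49.602 V

49.602 V


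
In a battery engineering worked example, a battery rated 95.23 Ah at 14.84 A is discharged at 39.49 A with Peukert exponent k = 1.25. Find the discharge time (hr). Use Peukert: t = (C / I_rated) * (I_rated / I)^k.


Step 1: t_rated = C / I_rated = 95.23 / 14.84 = 6.4171 hr
Step 2: ratio = 14.84 / 39.49 = 0.37579
Step 3: ratio^k = 0.37579^1.25 = 0.29423
Step 4: t = t_rated * ratio^k = 6.4171 * 0.29423 = 1.888 hr

1.888 hr


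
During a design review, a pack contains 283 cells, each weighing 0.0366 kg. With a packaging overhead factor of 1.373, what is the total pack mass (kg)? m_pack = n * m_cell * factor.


Cell mass sum = 283 * 0.0366 = 10.358 kg
With overhead 1.373: m_pack = 10.358 * 1.373 = 14.22 kg

14.22 kg


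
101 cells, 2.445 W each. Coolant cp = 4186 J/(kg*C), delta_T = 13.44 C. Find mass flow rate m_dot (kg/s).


Step 1: Total heat Q = 101 * 2.445 W = 246.95 W
Step 2: denom = cp * dT = 4186 * 13.44 = 56260
Step 3: m_dot = 246.95 / 56260 = 0.004389 kg/s

0.004389 kg/s


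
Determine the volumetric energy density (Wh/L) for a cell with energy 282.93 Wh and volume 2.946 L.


Volumetric ED = 282.93 Wh / 2.946 L = 96.04 Wh/L

96.04 Wh/L


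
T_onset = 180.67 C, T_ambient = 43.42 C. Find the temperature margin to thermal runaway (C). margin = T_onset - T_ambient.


Safety margin = 180.67 C - 43.42 C = 137.25 C

137.25 C


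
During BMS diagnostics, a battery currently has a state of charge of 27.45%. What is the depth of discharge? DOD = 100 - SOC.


Complement of SOC: DOD = 100% - 27.45% = 72.55%

72.55%


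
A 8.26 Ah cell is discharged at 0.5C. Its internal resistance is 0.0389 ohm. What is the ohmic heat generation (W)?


Step 1: I = C_rate * capacity = 0.5 * 8.26 = 4.13 A
Step 2: Q = I^2 * R = 4.13^2 * 0.0389 = 17.057 * 0.0389 = 0.6635 W

0.6635 W


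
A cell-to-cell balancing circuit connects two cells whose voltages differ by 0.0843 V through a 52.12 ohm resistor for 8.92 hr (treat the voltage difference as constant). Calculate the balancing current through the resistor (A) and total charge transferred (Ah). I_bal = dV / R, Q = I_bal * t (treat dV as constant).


I_bal = dV / R = 0.0843 / 52.12 = 0.0016174 A
Q = I_bal * t = 0.0016174 * 8.92 = 0.01443 Ah

I=0.0016174 A, Q=0.01443 Ah


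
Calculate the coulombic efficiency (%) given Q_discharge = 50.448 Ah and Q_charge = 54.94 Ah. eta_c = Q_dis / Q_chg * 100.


eta_c = Q_dis / Q_chg * 100 = 50.448 / 54.94 * 100 = 91.82%

91.82%


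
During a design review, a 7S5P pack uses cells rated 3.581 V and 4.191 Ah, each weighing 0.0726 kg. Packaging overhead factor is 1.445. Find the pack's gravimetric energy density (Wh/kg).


Step 1: V_pack = 7 * 3.581 = 25.067 V
Step 2: C_pack = 5 * 4.191 = 20.955 Ah
Step 3: E_pack = V_pack * C_pack = 25.067 * 20.955 = 525.28 Wh
Step 4: m_pack = 7 * 5 * 0.0726 * 1.445 = 3.6717 kg
Step 5: ED = E_pack / m_pack = 525.28 / 3.6717 = 143.1 Wh/kg

143.1 Wh/kg


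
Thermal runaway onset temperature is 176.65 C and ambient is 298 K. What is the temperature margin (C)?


Convert: T_ambient = 298 K = 24.85 C
margin = 176.65 - 24.85 = 151.8 C

151.8 C


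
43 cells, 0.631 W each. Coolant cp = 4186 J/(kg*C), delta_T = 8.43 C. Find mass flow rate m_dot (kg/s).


Q_total = 43 * 0.631 = 27.133 W
m_dot = Q_total / (cp * dT) = 27.133 / (4186 * 8.43) = 7.689e-04 kg/s

7.689e-04 kg/s


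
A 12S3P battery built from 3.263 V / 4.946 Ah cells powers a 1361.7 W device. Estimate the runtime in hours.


Step 1: E_pack = Ns * V_cell * Np * C_cell = 12 * 3.263 * 3 * 4.946 = 581 Wh
Step 2: t = E_pack / P = 581 / 1361.7 = 0.4267 hr

0.4267 hr


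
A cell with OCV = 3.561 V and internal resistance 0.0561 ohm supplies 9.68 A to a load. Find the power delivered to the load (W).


Step 1: V_terminal = OCV - I*R = 3.561 - 9.68 * 0.0561 = 3.018 V
Step 2: P_out = V_terminal * I = 3.018 * 9.68 = 29.21 W

29.21 W


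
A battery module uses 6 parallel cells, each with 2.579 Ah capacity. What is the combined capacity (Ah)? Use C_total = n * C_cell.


C_total = 6 * 2.579 = 15.474 Ah

15.474 Ah


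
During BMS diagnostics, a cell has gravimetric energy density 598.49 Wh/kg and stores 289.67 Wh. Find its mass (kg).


m = E / ED = 289.67 / 598.49 = 0.4840 kg

0.4840 kg


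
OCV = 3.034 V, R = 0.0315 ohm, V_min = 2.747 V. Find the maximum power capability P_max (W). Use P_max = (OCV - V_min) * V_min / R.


dV = OCV - V_min = 0.287 V (so I_max = dV / R)
P_max = dV * V_min / R = 0.287 * 2.747 / 0.0315 = 25.03 W

25.03 W


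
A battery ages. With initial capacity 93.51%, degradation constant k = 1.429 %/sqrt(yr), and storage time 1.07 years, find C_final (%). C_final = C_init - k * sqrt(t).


Step 1: sqrt(1.07 yr) = 1.0344
Step 2: drop = 1.429 * 1.0344 = 1.4782
Step 3: C_final = 93.51 - 1.4782 = 92.03%

92.03%


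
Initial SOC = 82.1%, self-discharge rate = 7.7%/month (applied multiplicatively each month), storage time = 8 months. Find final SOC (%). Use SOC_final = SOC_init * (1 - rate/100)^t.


decay = (1 - 7.7/100)^8 = 0.52676
SOC_final = 82.1 * 0.52676 = 43.25%

43.25%


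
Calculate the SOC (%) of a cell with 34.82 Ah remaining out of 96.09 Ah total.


SOC = (remaining / total) * 100 = (34.82 / 96.09) * 100 = 36.24%

36.24%


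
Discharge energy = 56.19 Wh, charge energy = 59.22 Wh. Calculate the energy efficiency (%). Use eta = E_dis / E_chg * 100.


eta_e = E_dis / E_chg * 100 = 56.19 / 59.22 * 100 = 94.88%

94.88%


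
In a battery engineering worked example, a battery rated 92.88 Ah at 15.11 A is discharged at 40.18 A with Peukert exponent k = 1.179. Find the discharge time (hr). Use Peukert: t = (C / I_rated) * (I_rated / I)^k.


t_rated = C / I_rated = 92.88 / 15.11 = 6.1469 hr
(I_rated/I)^k = (0.37606)^1.179 = 0.31567
t = t_rated * (I_rated/I)^k = 6.1469 * 0.31567 = 1.940 hr

1.940 hr


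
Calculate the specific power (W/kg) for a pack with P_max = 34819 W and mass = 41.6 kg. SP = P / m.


Specific power = 34819 W / 41.6 kg = 837.0 W/kg

837.0 W/kg


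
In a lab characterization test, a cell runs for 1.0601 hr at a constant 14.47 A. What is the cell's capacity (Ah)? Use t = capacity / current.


C = I * t = 14.47 * 1.0601 = 15.34 Ah

15.34 Ah


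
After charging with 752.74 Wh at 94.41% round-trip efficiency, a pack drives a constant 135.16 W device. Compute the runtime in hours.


Step 1: E_discharge = eta/100 * E_charge = 94.41/100 * 752.74 = 710.66 Wh
Step 2: t = E_discharge / P = 710.66 / 135.16 = 5.258 hr

5.258 hr


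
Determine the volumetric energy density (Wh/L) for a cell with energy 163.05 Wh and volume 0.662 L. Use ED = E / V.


Volumetric ED = 163.05 Wh / 0.662 L = 246.3 Wh/L

246.3 Wh/L


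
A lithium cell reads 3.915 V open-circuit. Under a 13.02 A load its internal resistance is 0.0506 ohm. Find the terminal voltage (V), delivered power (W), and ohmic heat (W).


Step 1: V_terminal = OCV - I*R = 3.915 - 13.02 * 0.0506 = 3.2562 V
Step 2: P_out = V_terminal * I = 3.2562 * 13.02 = 42.40 W
Step 3: Q = I^2 * R = 13.02^2 * 0.0506 = 8.578 W

V=3.2562 V, P=42.40 W, Q=8.578 W


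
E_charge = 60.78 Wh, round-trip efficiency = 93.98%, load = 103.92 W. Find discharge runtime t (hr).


Step 1: E_discharge = eta/100 * E_charge = 93.98/100 * 60.78 = 57.121 Wh
Step 2: t = E_discharge / P = 57.121 / 103.92 = 0.5497 hr

0.5497 hr


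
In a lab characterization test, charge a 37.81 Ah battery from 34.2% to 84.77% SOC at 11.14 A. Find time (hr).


delta_Ah = 37.81 * (84.77 - 34.2) / 100 = 19.121 Ah
t = delta_Ah / I = 19.121 / 11.14 = 1.716 hr

1.716 hr


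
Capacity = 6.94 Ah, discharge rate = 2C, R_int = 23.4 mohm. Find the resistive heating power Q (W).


Convert: R = 23.4 mohm = 0.0234 ohm
Step 1: I = C_rate * capacity = 2 * 6.94 = 13.88 A
Step 2: Q = I^2 * R = 13.88^2 * 0.0234 = 192.65 * 0.0234 = 4.508 W

4.508 W


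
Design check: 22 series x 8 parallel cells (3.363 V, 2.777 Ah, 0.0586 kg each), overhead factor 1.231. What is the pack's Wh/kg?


Step 1: V_pack = 22 * 3.363 = 73.986 V
Step 2: C_pack = 8 * 2.777 = 22.216 Ah
Step 3: E_pack = V_pack * C_pack = 73.986 * 22.216 = 1643.7 Wh
Step 4: m_pack = 22 * 8 * 0.0586 * 1.231 = 12.696 kg
Step 5: ED = E_pack / m_pack = 1643.7 / 12.696 = 129.5 Wh/kg

129.5 Wh/kg


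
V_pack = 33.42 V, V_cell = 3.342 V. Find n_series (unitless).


Rearranging: n = V_pack / V_cell = 33.42 / 3.342 = 10 cells

10


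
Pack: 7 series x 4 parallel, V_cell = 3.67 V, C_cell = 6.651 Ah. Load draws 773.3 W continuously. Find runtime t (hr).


Step 1: E_pack = Ns * V_cell * Np * C_cell = 7 * 3.67 * 4 * 6.651 = 683.46 Wh
Step 2: t = E_pack / P = 683.46 / 773.3 = 0.8838 hr

0.8838 hr


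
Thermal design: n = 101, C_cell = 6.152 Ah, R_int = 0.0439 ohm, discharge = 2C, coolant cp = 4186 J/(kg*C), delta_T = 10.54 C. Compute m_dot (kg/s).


Step 1: I = 2 * 6.152 = 12.304 A
Step 2: Q_cell = I^2 * R = 12.304^2 * 0.0439 = 6.646 W
Step 3: Q_total = 101 * 6.646 = 671.25 W
Step 4: m_dot = Q_total / (cp * dT) = 671.25 / (4186 * 10.54) = 0.01521 kg/s

0.01521 kg/s


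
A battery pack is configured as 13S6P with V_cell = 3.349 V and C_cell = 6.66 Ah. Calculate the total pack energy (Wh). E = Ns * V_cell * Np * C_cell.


E = Ns * Vcell * Np * Ccell = 13 * 3.349 * 6 * 6.66 = 1740 Wh

1740 Wh


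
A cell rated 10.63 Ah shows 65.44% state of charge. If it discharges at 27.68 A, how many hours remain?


Step 1: remaining = SOC/100 * C_total = 65.44/100 * 10.63 = 6.9563 Ah
Step 2: t = remaining / I = 6.9563 / 27.68 = 0.2513 hr

0.2513 hr


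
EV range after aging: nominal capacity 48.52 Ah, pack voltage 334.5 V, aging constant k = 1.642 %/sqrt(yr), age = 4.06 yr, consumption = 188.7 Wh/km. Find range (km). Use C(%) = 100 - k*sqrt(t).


Step 1: capacity retention = 100 - 1.642 * sqrt(4.06) = 100 - 1.642 * 2.0149 = 96.692%
Step 2: C_now = 48.52 * 96.692/100 = 46.915 Ah
Step 3: E_pack = V * C_now = 334.5 * 46.915 = 15693 Wh
Step 4: range = E_pack / consumption = 15693 / 188.7 = 83.16 km

83.16 km


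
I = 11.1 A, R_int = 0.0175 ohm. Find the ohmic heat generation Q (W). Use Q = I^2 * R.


I^2 = 123.21
Q = 123.21 * 0.0175 = 2.156 W

2.156 W


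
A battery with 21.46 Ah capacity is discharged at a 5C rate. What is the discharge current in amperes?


I = C_rate * capacity = 5 * 21.46 = 107.3 A

107.3 A


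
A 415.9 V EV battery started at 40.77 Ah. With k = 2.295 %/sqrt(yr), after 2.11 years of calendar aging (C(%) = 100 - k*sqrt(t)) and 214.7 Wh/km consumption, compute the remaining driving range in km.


Step 1: capacity retention = 100 - 2.295 * sqrt(2.11) = 100 - 2.295 * 1.4526 = 96.666%
Step 2: C_now = 40.77 * 96.666/100 = 39.411 Ah
Step 3: E_pack = V * C_now = 415.9 * 39.411 = 16391 Wh
Step 4: range = E_pack / consumption = 16391 / 214.7 = 76.34 km

76.34 km


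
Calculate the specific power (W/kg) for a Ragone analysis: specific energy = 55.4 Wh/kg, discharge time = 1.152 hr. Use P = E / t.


P_specific = E / t = 55.4 / 1.152 = 48.09 W/kg

48.09 W/kg


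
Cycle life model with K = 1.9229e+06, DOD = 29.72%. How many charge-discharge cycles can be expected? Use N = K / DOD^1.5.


Step 1: DOD^1.5 = 29.72^1.5 = 162.02
Step 2: N = 1.9229e+06 / 162.02 = 11870 cycles

11870 cycles


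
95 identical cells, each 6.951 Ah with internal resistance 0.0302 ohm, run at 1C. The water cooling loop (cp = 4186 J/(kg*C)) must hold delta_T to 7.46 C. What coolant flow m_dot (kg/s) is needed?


Step 1: I = 1 * 6.951 = 6.951 A
Step 2: Q_cell = I^2 * R = 6.951^2 * 0.0302 = 1.4592 W
Step 3: Q_total = 95 * 1.4592 = 138.62 W
Step 4: m_dot = Q_total / (cp * dT) = 138.62 / (4186 * 7.46) = 0.004439 kg/s

0.004439 kg/s


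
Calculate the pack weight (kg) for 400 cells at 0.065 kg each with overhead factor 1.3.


m_pack = n * m_cell * overhead = 400 * 0.065 * 1.3 = 33.80 kg

33.80 kg


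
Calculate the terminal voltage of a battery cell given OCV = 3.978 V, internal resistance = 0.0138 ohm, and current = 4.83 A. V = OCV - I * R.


V = OCV - I*R = 3.978 - 4.83 * 0.0138 = 3.911 V

3.911 V


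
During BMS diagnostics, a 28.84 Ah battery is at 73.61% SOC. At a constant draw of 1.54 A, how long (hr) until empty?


Step 1: remaining = SOC/100 * C_total = 73.61/100 * 28.84 = 21.229 Ah
Step 2: t = remaining / I = 21.229 / 1.54 = 13.79 hr

13.79 hr


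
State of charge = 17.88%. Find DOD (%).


Complement of SOC: DOD = 100% - 17.88% = 82.12%

82.12%


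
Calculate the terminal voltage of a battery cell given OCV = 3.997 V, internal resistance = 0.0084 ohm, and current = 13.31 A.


IR drop = 13.31 * 0.0084 = 0.1118 V
V = 3.997 - 0.1118 = 3.885 V

3.885 V


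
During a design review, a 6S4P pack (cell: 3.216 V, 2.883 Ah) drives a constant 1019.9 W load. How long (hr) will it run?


Step 1: E_pack = Ns * V_cell * Np * C_cell = 6 * 3.216 * 4 * 2.883 = 222.52 Wh
Step 2: t = E_pack / P = 222.52 / 1019.9 = 0.2182 hr

0.2182 hr


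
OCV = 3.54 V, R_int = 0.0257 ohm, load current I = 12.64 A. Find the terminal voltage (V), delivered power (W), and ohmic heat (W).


Step 1: V_terminal = OCV - I*R = 3.54 - 12.64 * 0.0257 = 3.2152 V
Step 2: P_out = V_terminal * I = 3.2152 * 12.64 = 40.64 W
Step 3: Q = I^2 * R = 12.64^2 * 0.0257 = 4.106 W

V=3.2152 V, P=40.64 W, Q=4.106 W


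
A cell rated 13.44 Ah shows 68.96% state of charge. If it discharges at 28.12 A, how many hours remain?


Step 1: remaining = SOC/100 * C_total = 68.96/100 * 13.44 = 9.2682 Ah
Step 2: t = remaining / I = 9.2682 / 28.12 = 0.3296 hr

0.3296 hr


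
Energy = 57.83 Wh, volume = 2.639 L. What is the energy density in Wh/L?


Volumetric ED = 57.83 Wh / 2.639 L = 21.91 Wh/L

21.91 Wh/L


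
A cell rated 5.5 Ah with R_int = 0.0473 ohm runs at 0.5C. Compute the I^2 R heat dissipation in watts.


Step 1: I = C_rate * capacity = 0.5 * 5.5 = 2.75 A
Step 2: Q = I^2 * R = 2.75^2 * 0.0473 = 7.5625 * 0.0473 = 0.3577 W

0.3577 W


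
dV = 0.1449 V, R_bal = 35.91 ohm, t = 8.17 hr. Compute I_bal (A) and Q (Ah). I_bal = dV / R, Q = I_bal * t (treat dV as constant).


I_bal = dV / R = 0.1449 / 35.91 = 0.0040351 A
Q = I_bal * t = 0.0040351 * 8.17 = 0.03297 Ah

I=0.0040351 A, Q=0.03297 Ah


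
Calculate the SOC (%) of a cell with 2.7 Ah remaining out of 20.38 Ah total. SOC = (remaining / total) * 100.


SOC = (remaining / total) * 100 = (2.7 / 20.38) * 100 = 13.25%

13.25%


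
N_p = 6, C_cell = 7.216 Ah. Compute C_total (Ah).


C_total = 6 * 7.216 = 43.296 Ah

43.296 Ah


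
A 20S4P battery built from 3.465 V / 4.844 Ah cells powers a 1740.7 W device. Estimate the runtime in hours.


Step 1: E_pack = Ns * V_cell * Np * C_cell = 20 * 3.465 * 4 * 4.844 = 1342.8 Wh
Step 2: t = E_pack / P = 1342.8 / 1740.7 = 0.7714 hr

0.7714 hr


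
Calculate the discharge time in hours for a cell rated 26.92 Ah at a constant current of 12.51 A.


t = capacity / current = 26.92 / 12.51 = 2.152 hr

2.152 hr


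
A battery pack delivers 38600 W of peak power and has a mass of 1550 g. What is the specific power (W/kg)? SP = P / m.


Convert: m = 1550 g = 1.55 kg
Specific power = 38600 W / 1.55 kg = 24900 W/kg

24900 W/kg


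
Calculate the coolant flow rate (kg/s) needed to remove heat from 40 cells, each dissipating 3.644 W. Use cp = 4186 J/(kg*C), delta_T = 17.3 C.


Step 1: Total heat Q = 40 * 3.644 W = 145.76 W
Step 2: denom = cp * dT = 4186 * 17.3 = 72418
Step 3: m_dot = 145.76 / 72418 = 0.002013 kg/s

0.002013 kg/s


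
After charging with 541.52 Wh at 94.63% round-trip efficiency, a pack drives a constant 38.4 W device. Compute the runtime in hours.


Step 1: E_discharge = eta/100 * E_charge = 94.63/100 * 541.52 = 512.44 Wh
Step 2: t = E_discharge / P = 512.44 / 38.4 = 13.34 hr

13.34 hr


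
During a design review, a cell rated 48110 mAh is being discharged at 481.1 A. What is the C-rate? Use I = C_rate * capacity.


Convert: capacity = 48110 mAh = 48.11 Ah
C_rate = I / capacity = 481.1 / 48.11 = 10C

10C


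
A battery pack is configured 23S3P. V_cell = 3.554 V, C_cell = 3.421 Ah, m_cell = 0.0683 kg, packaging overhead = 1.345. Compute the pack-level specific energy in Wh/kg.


Step 1: V_pack = 23 * 3.554 = 81.742 V
Step 2: C_pack = 3 * 3.421 = 10.263 Ah
Step 3: E_pack = V_pack * C_pack = 81.742 * 10.263 = 838.92 Wh
Step 4: m_pack = 23 * 3 * 0.0683 * 1.345 = 6.3386 kg
Step 5: ED = E_pack / m_pack = 838.92 / 6.3386 = 132.4 Wh/kg

132.4 Wh/kg


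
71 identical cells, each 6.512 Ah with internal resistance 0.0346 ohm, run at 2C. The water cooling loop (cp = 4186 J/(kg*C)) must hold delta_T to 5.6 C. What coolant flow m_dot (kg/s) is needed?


Step 1: I = 2 * 6.512 = 13.024 A
Step 2: Q_cell = I^2 * R = 13.024^2 * 0.0346 = 5.869 W
Step 3: Q_total = 71 * 5.869 = 416.7 W
Step 4: m_dot = Q_total / (cp * dT) = 416.7 / (4186 * 5.6) = 0.01778 kg/s

0.01778 kg/s


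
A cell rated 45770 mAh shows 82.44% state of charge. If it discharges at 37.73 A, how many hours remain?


Convert: C_total = 45770 mAh = 45.77 Ah
Step 1: remaining = SOC/100 * C_total = 82.44/100 * 45.77 = 37.733 Ah
Step 2: t = remaining / I = 37.733 / 37.73 = 1.000 hr

1.000 hr


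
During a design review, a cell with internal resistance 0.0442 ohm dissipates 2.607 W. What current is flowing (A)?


I = sqrt(Q / R) = sqrt(2.607 / 0.0442) = sqrt(58.982) = 7.680 A

7.680 A


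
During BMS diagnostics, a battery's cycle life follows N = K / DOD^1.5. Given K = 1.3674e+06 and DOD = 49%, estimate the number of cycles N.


DOD^1.5 = 343
N = K / DOD^1.5 = 1.3674e+06 / 343 = 3987

3987 cycles


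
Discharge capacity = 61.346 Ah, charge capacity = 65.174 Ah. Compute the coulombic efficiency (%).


Coulombic efficiency = 61.346/65.174 * 100% = 94.13%

94.13%


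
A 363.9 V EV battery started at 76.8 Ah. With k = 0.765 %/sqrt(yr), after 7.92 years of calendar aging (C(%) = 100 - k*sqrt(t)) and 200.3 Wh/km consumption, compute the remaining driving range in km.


Step 1: capacity retention = 100 - 0.765 * sqrt(7.92) = 100 - 0.765 * 2.8142 = 97.847%
Step 2: C_now = 76.8 * 97.847/100 = 75.146 Ah
Step 3: E_pack = V * C_now = 363.9 * 75.146 = 27346 Wh
Step 4: range = E_pack / consumption = 27346 / 200.3 = 136.5 km

136.5 km


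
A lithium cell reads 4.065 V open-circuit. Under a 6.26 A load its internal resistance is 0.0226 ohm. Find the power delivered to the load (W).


Step 1: V_terminal = OCV - I*R = 4.065 - 6.26 * 0.0226 = 3.9235 V
Step 2: P_out = V_terminal * I = 3.9235 * 6.26 = 24.56 W

24.56 W


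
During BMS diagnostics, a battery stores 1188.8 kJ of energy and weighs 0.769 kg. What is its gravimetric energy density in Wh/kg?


Convert: E = 1188.8 kJ = 330.22 Wh
ED = E / m = 330.22 / 0.769 = 429.4 Wh/kg

429.4 Wh/kg


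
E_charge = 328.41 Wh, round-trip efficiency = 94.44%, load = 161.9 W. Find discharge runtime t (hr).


Step 1: E_discharge = eta/100 * E_charge = 94.44/100 * 328.41 = 310.15 Wh
Step 2: t = E_discharge / P = 310.15 / 161.9 = 1.916 hr

1.916 hr


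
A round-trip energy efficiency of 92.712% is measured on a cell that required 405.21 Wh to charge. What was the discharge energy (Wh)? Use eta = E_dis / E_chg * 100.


E_dis = eta/100 * E_chg = 92.712/100 * 405.21 = 375.7 Wh

375.7 Wh


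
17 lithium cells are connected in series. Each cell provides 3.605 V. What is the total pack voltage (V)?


With 17 cells in series at 3.605 V each, V_pack = 61.285 V

61.285 V


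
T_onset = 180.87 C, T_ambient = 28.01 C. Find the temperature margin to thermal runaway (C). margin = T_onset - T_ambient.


margin = T_onset - T_ambient = 180.87 - 28.01 = 152.86 C

152.86 C


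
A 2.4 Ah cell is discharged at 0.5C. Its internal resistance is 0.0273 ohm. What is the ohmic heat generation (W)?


Step 1: I = C_rate * capacity = 0.5 * 2.4 = 1.2 A
Step 2: Q = I^2 * R = 1.2^2 * 0.0273 = 1.44 * 0.0273 = 0.03931 W

0.03931 W


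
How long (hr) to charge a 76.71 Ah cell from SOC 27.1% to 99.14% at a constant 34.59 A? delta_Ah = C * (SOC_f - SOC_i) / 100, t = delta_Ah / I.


delta_Ah = 76.71 * (99.14 - 27.1) / 100 = 55.262 Ah
t = delta_Ah / I = 55.262 / 34.59 = 1.598 hr

1.598 hr


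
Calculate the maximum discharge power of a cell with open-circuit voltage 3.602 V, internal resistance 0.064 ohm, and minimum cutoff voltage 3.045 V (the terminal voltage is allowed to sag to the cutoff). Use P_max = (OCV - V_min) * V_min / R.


P_max = (OCV - V_min) * V_min / R = (3.602 - 3.045) * 3.045 / 0.064 = 0.557 * 3.045 / 0.064 = 26.50 W

26.50 W


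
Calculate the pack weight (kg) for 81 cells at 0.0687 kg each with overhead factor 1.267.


Cell mass sum = 81 * 0.0687 = 5.5647 kg
With overhead 1.267: m_pack = 5.5647 * 1.267 = 7.050 kg

7.050 kg


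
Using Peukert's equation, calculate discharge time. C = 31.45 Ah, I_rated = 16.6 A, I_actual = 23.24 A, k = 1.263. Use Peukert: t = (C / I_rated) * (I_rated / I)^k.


Step 1: t_rated = C / I_rated = 31.45 / 16.6 = 1.8946 hr
Step 2: ratio = 16.6 / 23.24 = 0.71429
Step 3: ratio^k = 0.71429^1.263 = 0.6538
Step 4: t = t_rated * ratio^k = 1.8946 * 0.6538 = 1.239 hr

1.239 hr


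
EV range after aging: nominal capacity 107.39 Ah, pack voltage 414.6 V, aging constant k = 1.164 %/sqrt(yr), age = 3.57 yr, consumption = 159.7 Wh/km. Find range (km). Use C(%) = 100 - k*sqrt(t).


Step 1: capacity retention = 100 - 1.164 * sqrt(3.57) = 100 - 1.164 * 1.8894 = 97.801%
Step 2: C_now = 107.39 * 97.801/100 = 105.03 Ah
Step 3: E_pack = V * C_now = 414.6 * 105.03 = 43545 Wh
Step 4: range = E_pack / consumption = 43545 / 159.7 = 272.7 km

272.7 km
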